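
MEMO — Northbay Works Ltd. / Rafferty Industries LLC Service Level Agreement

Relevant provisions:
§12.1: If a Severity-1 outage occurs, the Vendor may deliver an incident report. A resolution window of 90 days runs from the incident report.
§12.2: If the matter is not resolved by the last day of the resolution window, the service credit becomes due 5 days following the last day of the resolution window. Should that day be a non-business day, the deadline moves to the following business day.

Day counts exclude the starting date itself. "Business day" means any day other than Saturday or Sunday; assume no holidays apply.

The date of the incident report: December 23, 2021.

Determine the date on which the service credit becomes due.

Adding 90 calendar days to December 23, 2021 gives March 23, 2022, which is the last day of the resolution window.
Adding 5 calendar days to March 23, 2022 gives March 28, 2022, which is the date on which the service credit becomes due. March 28, 2022 is a Monday, so no roll-forward applies.

March 28, 2022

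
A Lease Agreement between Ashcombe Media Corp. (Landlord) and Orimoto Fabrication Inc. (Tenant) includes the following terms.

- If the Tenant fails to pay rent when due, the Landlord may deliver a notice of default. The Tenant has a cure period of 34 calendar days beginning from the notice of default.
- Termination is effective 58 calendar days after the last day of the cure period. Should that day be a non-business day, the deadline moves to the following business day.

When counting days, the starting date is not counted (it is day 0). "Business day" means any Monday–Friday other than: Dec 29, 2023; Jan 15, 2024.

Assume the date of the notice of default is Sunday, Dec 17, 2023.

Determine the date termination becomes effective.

Mar 18, 2024

The last day of the cure period: 34 calendar days after Dec 17, 2023 is Jan 20, 2024.
The date termination becomes effective: Jan 20, 2024 + 58 days = Mar 18, 2024. Mar 18, 2024 is a Monday and is not a listed holiday, so no roll-forward applies.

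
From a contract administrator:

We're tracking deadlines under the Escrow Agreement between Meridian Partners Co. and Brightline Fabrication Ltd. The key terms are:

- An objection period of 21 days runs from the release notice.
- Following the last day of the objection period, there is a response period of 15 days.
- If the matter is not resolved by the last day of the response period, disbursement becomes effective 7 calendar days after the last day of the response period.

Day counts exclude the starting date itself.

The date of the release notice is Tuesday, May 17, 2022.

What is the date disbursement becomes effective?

Jun 29, 2022

Adding 21 calendar days to May 17, 2022 gives Jun 7, 2022, which is the last day of the objection period.
Adding 15 calendar days to Jun 7, 2022 gives Jun 22, 2022, which is the last day of the response period.
The date disbursement becomes effective: 7 calendar days after Jun 22, 2022 is Jun 29, 2022.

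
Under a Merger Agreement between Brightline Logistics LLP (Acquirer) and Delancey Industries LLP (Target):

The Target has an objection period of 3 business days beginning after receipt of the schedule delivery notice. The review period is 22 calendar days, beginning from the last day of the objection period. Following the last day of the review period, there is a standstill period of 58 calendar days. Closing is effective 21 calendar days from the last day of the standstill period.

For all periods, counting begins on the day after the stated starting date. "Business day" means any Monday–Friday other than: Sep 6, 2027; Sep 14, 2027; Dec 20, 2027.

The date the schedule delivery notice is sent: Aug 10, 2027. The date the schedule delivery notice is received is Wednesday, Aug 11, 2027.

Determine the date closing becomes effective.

From Wednesday, Aug 11, 2027, 3 business days (Aug 12, Aug 13, Aug 16, skipping weekends) brings us to Monday, Aug 16, 2027, which is the last day of the objection period.
Adding 22 calendar days to Aug 16, 2027 gives Sep 7, 2027, which is the last day of the review period.
Adding 58 calendar days to Sep 7, 2027 gives Nov 4, 2027, which is the last day of the standstill period.
The date closing becomes effective: 21 calendar days after Nov 4, 2027 is Nov 25, 2027.

Nov 25, 2027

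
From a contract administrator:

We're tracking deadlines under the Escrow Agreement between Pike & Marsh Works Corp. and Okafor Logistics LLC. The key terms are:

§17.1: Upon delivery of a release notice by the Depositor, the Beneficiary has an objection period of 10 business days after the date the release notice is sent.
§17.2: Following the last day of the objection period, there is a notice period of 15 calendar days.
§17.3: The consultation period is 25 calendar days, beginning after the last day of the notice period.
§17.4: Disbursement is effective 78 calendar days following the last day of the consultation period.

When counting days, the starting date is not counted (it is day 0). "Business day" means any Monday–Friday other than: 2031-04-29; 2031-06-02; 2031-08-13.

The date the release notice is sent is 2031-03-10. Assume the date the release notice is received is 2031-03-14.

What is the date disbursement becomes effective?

The last day of the objection period: 10 business days after Monday, 2031-03-10, skipping weekends — Mar 11, Mar 12, Mar 13, Mar 14, Mar 17, Mar 18, Mar 19, Mar 20, Mar 21, Mar 24 — lands on Monday, 2031-03-24.
The last day of the notice period: 2031-03-24 + 15 days = 2031-04-08.
The last day of the consultation period: 25 calendar days after 2031-04-08 is 2031-05-03.
The date disbursement becomes effective: 78 calendar days after 2031-05-03 is 2031-07-20.

2031-07-20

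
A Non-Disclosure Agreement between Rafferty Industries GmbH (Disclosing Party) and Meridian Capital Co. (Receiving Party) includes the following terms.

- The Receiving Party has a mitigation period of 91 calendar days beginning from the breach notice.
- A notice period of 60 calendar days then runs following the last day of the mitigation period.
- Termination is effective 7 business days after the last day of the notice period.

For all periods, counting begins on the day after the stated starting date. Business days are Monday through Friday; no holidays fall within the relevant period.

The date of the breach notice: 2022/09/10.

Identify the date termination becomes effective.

2023/02/17

The last day of the mitigation period: 91 calendar days after 2022/09/10 is 2022/12/10.
Adding 60 calendar days to 2022/12/10 gives 2023/02/08, which is the last day of the notice period.
The date termination becomes effective: counting 7 business days from Wednesday, 2023/02/08 (Feb 9, Feb 10, Feb 13, Feb 14, Feb 15, Feb 16, Feb 17, skipping weekends) reaches Friday, 2023/02/17.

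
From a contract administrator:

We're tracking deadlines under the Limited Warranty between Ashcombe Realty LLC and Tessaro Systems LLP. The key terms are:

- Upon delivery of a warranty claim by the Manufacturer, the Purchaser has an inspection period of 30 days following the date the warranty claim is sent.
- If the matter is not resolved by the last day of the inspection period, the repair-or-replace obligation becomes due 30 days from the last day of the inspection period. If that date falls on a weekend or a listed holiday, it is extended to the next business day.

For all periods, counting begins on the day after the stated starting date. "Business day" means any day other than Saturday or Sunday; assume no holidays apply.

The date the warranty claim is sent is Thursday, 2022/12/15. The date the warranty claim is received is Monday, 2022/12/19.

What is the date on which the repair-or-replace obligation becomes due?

2023/02/13

The last day of the inspection period: 2022/12/15 + 30 days = 2023/01/14.
Adding 30 calendar days to 2023/01/14 gives 2023/02/13, which is the date on which the repair-or-replace obligation becomes due. 2023/02/13 is a Monday, so no roll-forward applies.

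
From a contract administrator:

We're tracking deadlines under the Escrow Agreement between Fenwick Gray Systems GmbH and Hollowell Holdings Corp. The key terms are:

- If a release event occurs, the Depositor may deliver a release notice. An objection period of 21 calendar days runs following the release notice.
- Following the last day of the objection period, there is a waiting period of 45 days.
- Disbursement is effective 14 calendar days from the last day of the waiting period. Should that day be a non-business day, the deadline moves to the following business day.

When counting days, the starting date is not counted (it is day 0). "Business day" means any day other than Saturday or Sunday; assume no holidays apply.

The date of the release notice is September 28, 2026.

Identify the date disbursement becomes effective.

The last day of the objection period: September 28, 2026 + 21 days = October 19, 2026.
The last day of the waiting period: October 19, 2026 + 45 days = December 3, 2026.
The date disbursement becomes effective: 14 calendar days after December 3, 2026 is December 17, 2026. December 17, 2026 is a Thursday, so no roll-forward applies.

December 17, 2026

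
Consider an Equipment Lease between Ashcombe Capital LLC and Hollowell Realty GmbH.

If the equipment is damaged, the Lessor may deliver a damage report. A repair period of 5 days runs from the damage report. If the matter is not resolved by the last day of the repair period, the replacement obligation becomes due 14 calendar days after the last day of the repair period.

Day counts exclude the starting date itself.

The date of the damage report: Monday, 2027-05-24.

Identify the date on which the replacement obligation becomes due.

2027-06-12

The last day of the repair period: 2027-05-24 + 5 days = 2027-05-29.
Adding 14 calendar days to 2027-05-29 gives 2027-06-12, which is the date on which the replacement obligation becomes due.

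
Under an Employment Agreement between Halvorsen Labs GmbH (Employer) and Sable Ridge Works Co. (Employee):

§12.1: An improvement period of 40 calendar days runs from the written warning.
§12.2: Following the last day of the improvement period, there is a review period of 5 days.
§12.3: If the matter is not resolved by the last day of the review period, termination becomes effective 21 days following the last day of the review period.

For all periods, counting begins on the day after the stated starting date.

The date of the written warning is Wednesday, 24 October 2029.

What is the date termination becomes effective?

29 December 2029

The last day of the improvement period: 24 October 2029 + 40 days = 3 December 2029.
The last day of the review period: 5 calendar days after 3 December 2029 is 8 December 2029.
Adding 21 calendar days to 8 December 2029 gives 29 December 2029, which is the date termination becomes effective.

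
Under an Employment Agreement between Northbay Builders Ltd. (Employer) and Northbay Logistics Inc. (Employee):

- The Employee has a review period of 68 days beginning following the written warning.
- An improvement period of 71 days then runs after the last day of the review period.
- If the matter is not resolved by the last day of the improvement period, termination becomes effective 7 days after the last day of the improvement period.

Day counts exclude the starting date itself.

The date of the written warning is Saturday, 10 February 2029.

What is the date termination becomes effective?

Adding 68 calendar days to 10 February 2029 gives 19 April 2029, which is the last day of the review period.
The last day of the improvement period: 71 calendar days after 19 April 2029 is 29 June 2029.
The date termination becomes effective: 29 June 2029 + 7 days = 6 July 2029.

6 July 2029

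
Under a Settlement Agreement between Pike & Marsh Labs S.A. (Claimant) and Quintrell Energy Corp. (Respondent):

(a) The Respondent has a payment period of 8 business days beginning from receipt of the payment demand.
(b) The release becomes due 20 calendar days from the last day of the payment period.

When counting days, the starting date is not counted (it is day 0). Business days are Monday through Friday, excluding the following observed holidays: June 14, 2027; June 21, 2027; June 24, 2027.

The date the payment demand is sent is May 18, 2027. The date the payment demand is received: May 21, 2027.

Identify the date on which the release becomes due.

The last day of the payment period: counting 8 business days from Friday, May 21, 2027 (May 24, May 25, May 26, May 27, May 28, May 31, Jun 1, Jun 2, skipping weekends) reaches Wednesday, June 2, 2027.
Adding 20 calendar days to June 2, 2027 gives June 22, 2027, which is the date on which the release becomes due.

June 22, 2027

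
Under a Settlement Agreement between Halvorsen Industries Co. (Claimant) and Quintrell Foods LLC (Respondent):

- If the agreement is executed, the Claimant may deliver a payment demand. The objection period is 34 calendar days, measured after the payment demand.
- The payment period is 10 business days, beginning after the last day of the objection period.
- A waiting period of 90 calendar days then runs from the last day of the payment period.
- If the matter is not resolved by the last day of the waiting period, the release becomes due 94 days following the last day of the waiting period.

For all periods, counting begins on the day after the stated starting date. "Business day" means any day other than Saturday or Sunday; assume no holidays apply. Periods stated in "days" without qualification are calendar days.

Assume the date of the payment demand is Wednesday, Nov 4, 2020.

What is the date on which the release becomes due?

Jun 24, 2021

The last day of the objection period: Nov 4, 2020 + 34 days = Dec 8, 2020.
From Tuesday, Dec 8, 2020, 10 business days (Dec 9, Dec 10, Dec 11, Dec 14, Dec 15, Dec 16, Dec 17, Dec 18, Dec 21, Dec 22, skipping weekends) brings us to Tuesday, Dec 22, 2020, which is the last day of the payment period.
The last day of the waiting period: Dec 22, 2020 + 90 days = Mar 22, 2021.
Adding 94 calendar days to Mar 22, 2021 gives Jun 24, 2021, which is the date on which the release becomes due.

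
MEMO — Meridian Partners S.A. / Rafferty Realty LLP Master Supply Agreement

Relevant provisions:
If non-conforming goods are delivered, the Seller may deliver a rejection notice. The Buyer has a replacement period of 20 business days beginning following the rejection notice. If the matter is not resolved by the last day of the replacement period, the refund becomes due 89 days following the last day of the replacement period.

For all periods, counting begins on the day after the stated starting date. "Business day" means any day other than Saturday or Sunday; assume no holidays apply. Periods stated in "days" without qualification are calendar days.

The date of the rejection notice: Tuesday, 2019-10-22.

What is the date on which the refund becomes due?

2020-02-16

The last day of the replacement period: 20 business days after Tuesday, 2019-10-22, skipping weekends — Oct 23, Oct 24, Oct 25, Oct 28, …, Nov 15, Nov 18, Nov 19 — lands on Tuesday, 2019-11-19.
The date on which the refund becomes due: 2019-11-19 + 89 days = 2020-02-16.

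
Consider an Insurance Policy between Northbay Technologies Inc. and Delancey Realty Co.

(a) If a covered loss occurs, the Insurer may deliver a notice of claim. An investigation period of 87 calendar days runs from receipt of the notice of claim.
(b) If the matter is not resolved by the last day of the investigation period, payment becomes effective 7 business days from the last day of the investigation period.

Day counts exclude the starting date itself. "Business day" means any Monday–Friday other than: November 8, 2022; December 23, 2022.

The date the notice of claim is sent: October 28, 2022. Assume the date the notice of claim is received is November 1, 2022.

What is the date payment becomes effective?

The last day of the investigation period: 87 calendar days after November 1, 2022 is January 27, 2023.
The date payment becomes effective: 7 business days after Friday, January 27, 2023, skipping weekends — Jan 30, Jan 31, Feb 1, Feb 2, Feb 3, Feb 6, Feb 7 — lands on Tuesday, February 7, 2023.

February 7, 2023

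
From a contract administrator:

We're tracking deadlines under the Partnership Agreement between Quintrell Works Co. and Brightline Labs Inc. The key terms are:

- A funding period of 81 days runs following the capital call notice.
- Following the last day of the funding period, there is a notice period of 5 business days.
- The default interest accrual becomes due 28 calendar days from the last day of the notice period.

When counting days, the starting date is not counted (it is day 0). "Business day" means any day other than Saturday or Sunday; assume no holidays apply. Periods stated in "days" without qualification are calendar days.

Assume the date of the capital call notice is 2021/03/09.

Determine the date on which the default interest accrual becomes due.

2021/07/02

Adding 81 calendar days to 2021/03/09 gives 2021/05/29, which is the last day of the funding period.
The last day of the notice period: counting 5 business days from Saturday, 2021/05/29 (May 31, Jun 1, Jun 2, Jun 3, Jun 4, skipping weekends) reaches Friday, 2021/06/04.
Adding 28 calendar days to 2021/06/04 gives 2021/07/02, which is the date on which the default interest accrual becomes due.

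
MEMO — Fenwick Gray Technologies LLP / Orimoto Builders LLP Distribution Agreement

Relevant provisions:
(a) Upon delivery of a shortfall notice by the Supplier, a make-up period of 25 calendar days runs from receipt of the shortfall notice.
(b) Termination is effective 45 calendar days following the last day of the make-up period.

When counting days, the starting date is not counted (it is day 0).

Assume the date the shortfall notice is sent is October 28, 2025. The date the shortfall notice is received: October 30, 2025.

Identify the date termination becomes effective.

January 8, 2026

The last day of the make-up period: October 30, 2025 + 25 days = November 24, 2025.
The date termination becomes effective: November 24, 2025 + 45 days = January 8, 2026.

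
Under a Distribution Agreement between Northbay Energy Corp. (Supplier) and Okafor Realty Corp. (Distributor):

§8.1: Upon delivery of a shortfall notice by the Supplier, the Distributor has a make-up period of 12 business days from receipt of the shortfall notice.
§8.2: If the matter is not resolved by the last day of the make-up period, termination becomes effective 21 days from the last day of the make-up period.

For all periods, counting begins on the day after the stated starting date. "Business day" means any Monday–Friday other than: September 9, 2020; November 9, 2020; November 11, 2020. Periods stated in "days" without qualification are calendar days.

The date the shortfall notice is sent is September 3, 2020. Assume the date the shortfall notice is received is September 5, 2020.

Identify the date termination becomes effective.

The last day of the make-up period: counting 12 business days from Saturday, September 5, 2020 (Sep 7, Sep 8, Sep 10, Sep 11, …, Sep 21, Sep 22, Sep 23, skipping weekends and the listed holiday on Sep 9) reaches Wednesday, September 23, 2020.
Adding 21 calendar days to September 23, 2020 gives October 14, 2020, which is the date termination becomes effective.

October 14, 2020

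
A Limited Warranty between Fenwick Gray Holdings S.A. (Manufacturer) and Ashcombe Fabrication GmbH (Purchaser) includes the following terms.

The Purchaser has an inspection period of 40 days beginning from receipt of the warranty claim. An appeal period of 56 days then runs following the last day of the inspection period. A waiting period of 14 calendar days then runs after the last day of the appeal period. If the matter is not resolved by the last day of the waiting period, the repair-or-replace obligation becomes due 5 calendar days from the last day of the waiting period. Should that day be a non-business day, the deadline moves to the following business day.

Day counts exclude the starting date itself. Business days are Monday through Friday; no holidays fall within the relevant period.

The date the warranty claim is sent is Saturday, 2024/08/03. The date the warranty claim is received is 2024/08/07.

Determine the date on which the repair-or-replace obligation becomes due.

2024/12/02

Adding 40 calendar days to 2024/08/07 gives 2024/09/16, which is the last day of the inspection period.
The last day of the appeal period: 56 calendar days after 2024/09/16 is 2024/11/11.
The last day of the waiting period: 14 calendar days after 2024/11/11 is 2024/11/25.
Adding 5 calendar days to 2024/11/25 gives 2024/11/30, which is the date on which the repair-or-replace obligation becomes due. That falls on a Saturday, so it rolls to the next business day, Monday, 2024/12/02.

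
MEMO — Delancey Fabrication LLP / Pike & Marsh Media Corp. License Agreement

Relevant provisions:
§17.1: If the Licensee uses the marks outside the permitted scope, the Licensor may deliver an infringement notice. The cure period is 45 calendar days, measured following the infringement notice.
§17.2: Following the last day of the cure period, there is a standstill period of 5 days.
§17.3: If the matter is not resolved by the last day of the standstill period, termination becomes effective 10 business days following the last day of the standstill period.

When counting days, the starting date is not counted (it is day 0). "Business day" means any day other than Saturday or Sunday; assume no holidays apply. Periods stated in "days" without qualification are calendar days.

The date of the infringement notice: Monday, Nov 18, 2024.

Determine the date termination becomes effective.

Jan 21, 2025

The last day of the cure period: Nov 18, 2024 + 45 days = Jan 2, 2025.
Adding 5 calendar days to Jan 2, 2025 gives Jan 7, 2025, which is the last day of the standstill period.
From Tuesday, Jan 7, 2025, 10 business days (Jan 8, Jan 9, Jan 10, Jan 13, Jan 14, Jan 15, Jan 16, Jan 17, Jan 20, Jan 21, skipping weekends) brings us to Tuesday, Jan 21, 2025, which is the date termination becomes effective.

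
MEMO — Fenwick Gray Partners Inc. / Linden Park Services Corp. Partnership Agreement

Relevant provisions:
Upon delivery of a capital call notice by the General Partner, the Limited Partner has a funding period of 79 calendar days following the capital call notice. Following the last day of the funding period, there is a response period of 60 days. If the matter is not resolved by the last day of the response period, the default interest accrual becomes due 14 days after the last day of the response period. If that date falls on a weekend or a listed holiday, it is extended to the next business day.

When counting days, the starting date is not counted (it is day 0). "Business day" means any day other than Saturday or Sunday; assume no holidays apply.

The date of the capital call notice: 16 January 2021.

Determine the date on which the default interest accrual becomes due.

Adding 79 calendar days to 16 January 2021 gives 5 April 2021, which is the last day of the funding period.
The last day of the response period: 60 calendar days after 5 April 2021 is 4 June 2021.
The date on which the default interest accrual becomes due: 14 calendar days after 4 June 2021 is 18 June 2021. 18 June 2021 is a Friday, so no roll-forward applies.

18 June 2021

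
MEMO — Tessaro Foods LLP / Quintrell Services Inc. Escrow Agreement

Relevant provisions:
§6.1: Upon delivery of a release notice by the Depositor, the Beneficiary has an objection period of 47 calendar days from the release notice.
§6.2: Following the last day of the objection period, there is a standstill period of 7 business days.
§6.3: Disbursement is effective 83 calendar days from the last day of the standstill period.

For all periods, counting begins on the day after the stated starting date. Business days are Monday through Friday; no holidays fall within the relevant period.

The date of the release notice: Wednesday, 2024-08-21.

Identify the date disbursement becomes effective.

2025-01-07

Adding 47 calendar days to 2024-08-21 gives 2024-10-07, which is the last day of the objection period.
From Monday, 2024-10-07, 7 business days (Oct 8, Oct 9, Oct 10, Oct 11, Oct 14, Oct 15, Oct 16, skipping weekends) brings us to Wednesday, 2024-10-16, which is the last day of the standstill period.
Adding 83 calendar days to 2024-10-16 gives 2025-01-07, which is the date disbursement becomes effective.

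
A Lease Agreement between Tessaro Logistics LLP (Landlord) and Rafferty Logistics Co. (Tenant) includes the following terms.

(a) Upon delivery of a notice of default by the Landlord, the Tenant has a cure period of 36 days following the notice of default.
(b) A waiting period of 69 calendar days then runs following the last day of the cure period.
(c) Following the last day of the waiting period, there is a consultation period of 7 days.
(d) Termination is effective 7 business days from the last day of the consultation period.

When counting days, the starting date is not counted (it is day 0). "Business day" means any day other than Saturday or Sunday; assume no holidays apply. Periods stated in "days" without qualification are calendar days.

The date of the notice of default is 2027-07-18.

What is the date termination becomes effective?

Adding 36 calendar days to 2027-07-18 gives 2027-08-23, which is the last day of the cure period.
Adding 69 calendar days to 2027-08-23 gives 2027-10-31, which is the last day of the waiting period.
Adding 7 calendar days to 2027-10-31 gives 2027-11-07, which is the last day of the consultation period.
From Sunday, 2027-11-07, 7 business days (Nov 8, Nov 9, Nov 10, Nov 11, Nov 12, Nov 15, Nov 16, skipping weekends) brings us to Tuesday, 2027-11-16, which is the date termination becomes effective.

2027-11-16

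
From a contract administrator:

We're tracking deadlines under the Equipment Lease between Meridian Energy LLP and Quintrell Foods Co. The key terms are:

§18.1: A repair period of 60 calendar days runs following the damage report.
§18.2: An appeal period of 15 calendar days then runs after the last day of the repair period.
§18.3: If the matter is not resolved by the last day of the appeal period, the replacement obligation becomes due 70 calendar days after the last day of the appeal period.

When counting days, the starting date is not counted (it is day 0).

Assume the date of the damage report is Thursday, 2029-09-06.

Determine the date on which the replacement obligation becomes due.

2030-01-29

Adding 60 calendar days to 2029-09-06 gives 2029-11-05, which is the last day of the repair period.
Adding 15 calendar days to 2029-11-05 gives 2029-11-20, which is the last day of the appeal period.
Adding 70 calendar days to 2029-11-20 gives 2030-01-29, which is the date on which the replacement obligation becomes due.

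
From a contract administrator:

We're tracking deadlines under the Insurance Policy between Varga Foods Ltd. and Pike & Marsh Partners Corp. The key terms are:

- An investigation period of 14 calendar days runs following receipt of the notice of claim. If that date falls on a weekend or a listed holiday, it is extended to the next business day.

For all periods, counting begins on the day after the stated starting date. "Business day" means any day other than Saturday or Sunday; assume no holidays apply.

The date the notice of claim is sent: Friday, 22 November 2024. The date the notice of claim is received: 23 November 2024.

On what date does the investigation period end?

Adding 14 calendar days to 23 November 2024 gives 7 December 2024, which is the last day of the investigation period. That falls on a Saturday, so it rolls to the next business day, Monday, 9 December 2024.

9 December 2024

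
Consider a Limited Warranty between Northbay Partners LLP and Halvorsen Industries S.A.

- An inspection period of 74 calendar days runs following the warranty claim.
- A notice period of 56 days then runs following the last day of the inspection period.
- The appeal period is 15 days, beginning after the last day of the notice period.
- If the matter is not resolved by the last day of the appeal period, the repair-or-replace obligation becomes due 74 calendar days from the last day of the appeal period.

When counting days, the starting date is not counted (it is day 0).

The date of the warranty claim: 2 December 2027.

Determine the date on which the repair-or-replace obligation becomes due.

The last day of the inspection period: 2 December 2027 + 74 days = 14 February 2028.
Adding 56 calendar days to 14 February 2028 gives 10 April 2028, which is the last day of the notice period.
The last day of the appeal period: 10 April 2028 + 15 days = 25 April 2028.
The date on which the repair-or-replace obligation becomes due: 25 April 2028 + 74 days = 8 July 2028.

8 July 2028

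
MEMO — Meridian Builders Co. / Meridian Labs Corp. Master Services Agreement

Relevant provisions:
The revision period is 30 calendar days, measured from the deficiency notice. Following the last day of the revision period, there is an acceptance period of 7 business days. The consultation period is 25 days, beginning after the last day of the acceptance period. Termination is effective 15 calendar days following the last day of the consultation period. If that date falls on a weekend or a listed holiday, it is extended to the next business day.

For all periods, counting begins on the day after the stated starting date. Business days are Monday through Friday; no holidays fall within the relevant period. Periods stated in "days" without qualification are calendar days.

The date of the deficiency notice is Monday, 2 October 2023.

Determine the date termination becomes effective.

20 December 2023

The last day of the revision period: 2 October 2023 + 30 days = 1 November 2023.
The last day of the acceptance period: counting 7 business days from Wednesday, 1 November 2023 (Nov 2, Nov 3, Nov 6, Nov 7, Nov 8, Nov 9, Nov 10, skipping weekends) reaches Friday, 10 November 2023.
The last day of the consultation period: 10 November 2023 + 25 days = 5 December 2023.
Adding 15 calendar days to 5 December 2023 gives 20 December 2023, which is the date termination becomes effective. 20 December 2023 is a Wednesday, so no roll-forward applies.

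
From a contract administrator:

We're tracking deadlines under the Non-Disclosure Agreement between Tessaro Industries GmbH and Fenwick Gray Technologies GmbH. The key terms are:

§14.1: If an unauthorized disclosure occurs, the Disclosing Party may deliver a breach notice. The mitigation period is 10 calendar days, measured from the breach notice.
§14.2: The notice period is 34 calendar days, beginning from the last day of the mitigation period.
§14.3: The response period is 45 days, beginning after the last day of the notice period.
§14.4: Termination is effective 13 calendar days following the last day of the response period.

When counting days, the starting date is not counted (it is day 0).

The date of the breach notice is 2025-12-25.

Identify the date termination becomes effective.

Adding 10 calendar days to 2025-12-25 gives 2026-01-04, which is the last day of the mitigation period.
The last day of the notice period: 2026-01-04 + 34 days = 2026-02-07.
The last day of the response period: 45 calendar days after 2026-02-07 is 2026-03-24.
Adding 13 calendar days to 2026-03-24 gives 2026-04-06, which is the date termination becomes effective.

2026-04-06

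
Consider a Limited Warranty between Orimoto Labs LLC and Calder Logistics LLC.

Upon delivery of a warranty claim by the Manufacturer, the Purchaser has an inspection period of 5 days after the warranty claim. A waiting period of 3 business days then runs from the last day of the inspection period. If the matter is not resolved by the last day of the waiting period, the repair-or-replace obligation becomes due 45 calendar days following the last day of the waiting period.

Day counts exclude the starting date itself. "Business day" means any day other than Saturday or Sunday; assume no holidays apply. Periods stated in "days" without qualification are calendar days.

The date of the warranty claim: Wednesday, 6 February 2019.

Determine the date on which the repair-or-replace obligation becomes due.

The last day of the inspection period: 5 calendar days after 6 February 2019 is 11 February 2019.
The last day of the waiting period: counting 3 business days from Monday, 11 February 2019 (Feb 12, Feb 13, Feb 14, skipping weekends) reaches Thursday, 14 February 2019.
The date on which the repair-or-replace obligation becomes due: 14 February 2019 + 45 days = 31 March 2019.

31 March 2019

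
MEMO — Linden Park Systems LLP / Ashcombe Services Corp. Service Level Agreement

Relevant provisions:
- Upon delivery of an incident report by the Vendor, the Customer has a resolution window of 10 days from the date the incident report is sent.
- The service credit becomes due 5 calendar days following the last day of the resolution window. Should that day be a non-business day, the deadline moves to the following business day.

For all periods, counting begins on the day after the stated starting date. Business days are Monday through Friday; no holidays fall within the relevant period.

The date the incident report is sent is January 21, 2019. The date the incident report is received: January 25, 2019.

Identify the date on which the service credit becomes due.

February 5, 2019

Adding 10 calendar days to January 21, 2019 gives January 31, 2019, which is the last day of the resolution window.
Adding 5 calendar days to January 31, 2019 gives February 5, 2019, which is the date on which the service credit becomes due. February 5, 2019 is a Tuesday, so no roll-forward applies.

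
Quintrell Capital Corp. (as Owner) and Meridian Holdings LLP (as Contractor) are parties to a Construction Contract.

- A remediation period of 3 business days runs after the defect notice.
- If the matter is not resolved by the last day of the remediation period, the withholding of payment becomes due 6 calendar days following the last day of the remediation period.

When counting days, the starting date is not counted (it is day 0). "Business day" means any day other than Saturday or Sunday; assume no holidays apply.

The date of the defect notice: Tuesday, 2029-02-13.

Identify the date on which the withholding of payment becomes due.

The last day of the remediation period: 3 business days after Tuesday, 2029-02-13, skipping weekends — Feb 14, Feb 15, Feb 16 — lands on Friday, 2029-02-16.
The date on which the withholding of payment becomes due: 6 calendar days after 2029-02-16 is 2029-02-22.

2029-02-22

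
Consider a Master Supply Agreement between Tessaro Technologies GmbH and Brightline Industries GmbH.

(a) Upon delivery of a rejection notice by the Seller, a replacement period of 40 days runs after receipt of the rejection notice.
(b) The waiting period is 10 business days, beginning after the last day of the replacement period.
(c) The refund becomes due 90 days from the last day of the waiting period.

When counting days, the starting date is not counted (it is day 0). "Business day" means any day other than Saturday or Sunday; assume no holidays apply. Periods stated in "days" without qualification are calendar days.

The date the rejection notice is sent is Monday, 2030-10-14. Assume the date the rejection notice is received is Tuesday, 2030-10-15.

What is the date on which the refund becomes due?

2031-03-06

The last day of the replacement period: 2030-10-15 + 40 days = 2030-11-24.
The last day of the waiting period: 10 business days after Sunday, 2030-11-24, skipping weekends — Nov 25, Nov 26, Nov 27, Nov 28, Nov 29, Dec 2, Dec 3, Dec 4, Dec 5, Dec 6 — lands on Friday, 2030-12-06.
The date on which the refund becomes due: 2030-12-06 + 90 days = 2031-03-06.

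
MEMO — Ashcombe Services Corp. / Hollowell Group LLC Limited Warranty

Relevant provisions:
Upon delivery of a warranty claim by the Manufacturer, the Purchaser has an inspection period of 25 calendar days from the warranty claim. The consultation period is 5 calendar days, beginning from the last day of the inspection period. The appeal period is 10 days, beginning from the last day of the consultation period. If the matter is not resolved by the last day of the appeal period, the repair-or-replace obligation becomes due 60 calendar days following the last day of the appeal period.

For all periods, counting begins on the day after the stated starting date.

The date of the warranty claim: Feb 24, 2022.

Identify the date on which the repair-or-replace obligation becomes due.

The last day of the inspection period: 25 calendar days after Feb 24, 2022 is Mar 21, 2022.
The last day of the consultation period: 5 calendar days after Mar 21, 2022 is Mar 26, 2022.
The last day of the appeal period: Mar 26, 2022 + 10 days = Apr 5, 2022.
Adding 60 calendar days to Apr 5, 2022 gives Jun 4, 2022, which is the date on which the repair-or-replace obligation becomes due.

Jun 4, 2022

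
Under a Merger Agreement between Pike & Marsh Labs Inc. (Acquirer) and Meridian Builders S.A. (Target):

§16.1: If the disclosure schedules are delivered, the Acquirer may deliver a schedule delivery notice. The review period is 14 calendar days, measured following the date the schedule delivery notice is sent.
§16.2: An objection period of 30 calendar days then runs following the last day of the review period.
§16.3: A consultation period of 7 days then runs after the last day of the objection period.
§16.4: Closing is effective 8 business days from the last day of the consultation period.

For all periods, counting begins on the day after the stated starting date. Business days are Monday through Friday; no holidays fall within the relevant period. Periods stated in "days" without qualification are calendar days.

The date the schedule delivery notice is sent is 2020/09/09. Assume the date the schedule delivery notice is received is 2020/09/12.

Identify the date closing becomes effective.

Adding 14 calendar days to 2020/09/09 gives 2020/09/23, which is the last day of the review period.
Adding 30 calendar days to 2020/09/23 gives 2020/10/23, which is the last day of the objection period.
The last day of the consultation period: 2020/10/23 + 7 days = 2020/10/30.
The date closing becomes effective: 8 business days after Friday, 2020/10/30, skipping weekends — Nov 2, Nov 3, Nov 4, Nov 5, Nov 6, Nov 9, Nov 10, Nov 11 — lands on Wednesday, 2020/11/11.

2020/11/11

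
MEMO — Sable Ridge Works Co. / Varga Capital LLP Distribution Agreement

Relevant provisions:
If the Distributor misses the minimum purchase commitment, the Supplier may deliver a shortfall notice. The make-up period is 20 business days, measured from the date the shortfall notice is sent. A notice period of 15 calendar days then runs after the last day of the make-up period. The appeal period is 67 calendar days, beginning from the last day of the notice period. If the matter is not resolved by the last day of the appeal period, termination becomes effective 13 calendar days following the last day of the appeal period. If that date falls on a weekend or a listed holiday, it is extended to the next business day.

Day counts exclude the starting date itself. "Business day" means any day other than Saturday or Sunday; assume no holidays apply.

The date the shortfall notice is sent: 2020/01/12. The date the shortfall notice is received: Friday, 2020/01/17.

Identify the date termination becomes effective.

The last day of the make-up period: 20 business days after Sunday, 2020/01/12, skipping weekends — Jan 13, Jan 14, Jan 15, Jan 16, …, Feb 5, Feb 6, Feb 7 — lands on Friday, 2020/02/07.
The last day of the notice period: 2020/02/07 + 15 days = 2020/02/22.
The last day of the appeal period: 67 calendar days after 2020/02/22 is 2020/04/29.
The date termination becomes effective: 2020/04/29 + 13 days = 2020/05/12. 2020/05/12 is a Tuesday, so no roll-forward applies.

2020/05/12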